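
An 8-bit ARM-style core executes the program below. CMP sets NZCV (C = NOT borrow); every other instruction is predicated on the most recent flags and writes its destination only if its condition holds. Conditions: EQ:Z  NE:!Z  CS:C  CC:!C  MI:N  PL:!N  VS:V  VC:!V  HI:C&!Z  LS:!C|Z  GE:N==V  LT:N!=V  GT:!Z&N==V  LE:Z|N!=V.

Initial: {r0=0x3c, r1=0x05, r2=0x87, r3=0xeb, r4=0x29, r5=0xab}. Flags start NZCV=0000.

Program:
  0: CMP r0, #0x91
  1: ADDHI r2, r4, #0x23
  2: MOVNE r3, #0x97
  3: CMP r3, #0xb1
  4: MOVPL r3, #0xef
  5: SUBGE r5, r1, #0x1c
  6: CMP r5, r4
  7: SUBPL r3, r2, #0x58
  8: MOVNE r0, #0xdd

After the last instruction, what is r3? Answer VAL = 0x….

VAL = 0x97

[0] flags=1001 → (cmp)
[1] flags=1001 HI?F → skip
[2] flags=1001 NE?T → r3=0x97
[3] flags=1000 → (cmp)
[4] flags=1000 PL?F → skip
[5] flags=1000 GE?F → skip
[6] flags=1010 → (cmp)
[7] flags=1010 PL?F → skip
[8] flags=1010 NE?T → r0=0xdd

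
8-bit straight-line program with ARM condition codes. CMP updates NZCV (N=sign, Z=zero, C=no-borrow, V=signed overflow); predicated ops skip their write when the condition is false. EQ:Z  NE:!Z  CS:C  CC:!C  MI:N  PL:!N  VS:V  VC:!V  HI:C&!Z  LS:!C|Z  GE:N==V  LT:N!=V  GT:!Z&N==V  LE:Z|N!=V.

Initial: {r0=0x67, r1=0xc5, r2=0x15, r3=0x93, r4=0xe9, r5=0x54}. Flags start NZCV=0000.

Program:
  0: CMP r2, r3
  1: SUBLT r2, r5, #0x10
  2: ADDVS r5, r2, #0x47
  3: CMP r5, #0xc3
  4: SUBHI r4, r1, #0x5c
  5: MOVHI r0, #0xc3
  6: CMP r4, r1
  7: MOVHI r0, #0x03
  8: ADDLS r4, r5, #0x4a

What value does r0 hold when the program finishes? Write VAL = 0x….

[0] flags=1001 → (cmp)
[1] flags=1001 LT?F → skip
[2] flags=1001 VS?T → r5=0x5c
[3] flags=1001 → (cmp)
[4] flags=1001 HI?F → skip
[5] flags=1001 HI?F → skip
[6] flags=0010 → (cmp)
[7] flags=0010 HI?T → r0=0x03
[8] flags=0010 LS?F → skip

VAL = 0x03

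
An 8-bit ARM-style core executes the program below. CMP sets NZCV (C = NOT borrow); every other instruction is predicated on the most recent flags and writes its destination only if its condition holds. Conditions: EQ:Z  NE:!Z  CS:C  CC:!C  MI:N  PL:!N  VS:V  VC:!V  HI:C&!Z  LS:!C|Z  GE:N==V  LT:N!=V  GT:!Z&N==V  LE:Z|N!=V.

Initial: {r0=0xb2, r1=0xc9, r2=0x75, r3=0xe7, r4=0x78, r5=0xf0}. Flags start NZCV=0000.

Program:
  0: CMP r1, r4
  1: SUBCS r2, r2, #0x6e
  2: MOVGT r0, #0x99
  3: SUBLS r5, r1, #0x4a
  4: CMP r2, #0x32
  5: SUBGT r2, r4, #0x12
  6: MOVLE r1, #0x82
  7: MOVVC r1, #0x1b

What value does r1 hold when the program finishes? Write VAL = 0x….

0: ✓ CMP  NZCV=0011
1: ✓ SUBCS  r2←0x07
2: · MOVGT
3: · SUBLS
4: ✓ CMP  NZCV=1000
5: · SUBGT
6: ✓ MOVLE  r1←0x82
7: ✓ MOVVC  r1←0x1b

VAL = 0x1b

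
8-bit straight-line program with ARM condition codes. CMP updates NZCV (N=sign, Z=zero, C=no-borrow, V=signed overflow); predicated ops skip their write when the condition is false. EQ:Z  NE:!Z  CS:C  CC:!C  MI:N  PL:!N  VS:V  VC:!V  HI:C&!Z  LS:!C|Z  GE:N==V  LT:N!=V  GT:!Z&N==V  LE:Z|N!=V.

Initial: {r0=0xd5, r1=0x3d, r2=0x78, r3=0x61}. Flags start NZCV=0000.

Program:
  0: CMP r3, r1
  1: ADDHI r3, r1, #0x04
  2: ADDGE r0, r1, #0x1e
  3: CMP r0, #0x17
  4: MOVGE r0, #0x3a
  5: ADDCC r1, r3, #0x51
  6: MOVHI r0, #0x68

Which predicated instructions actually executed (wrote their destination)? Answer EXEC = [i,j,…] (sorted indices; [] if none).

EXEC = [1,2,4,6]

[0] flags=0010 → (cmp)
[1] flags=0010 HI?T → r3=0x41
[2] flags=0010 GE?T → r0=0x5b
[3] flags=0010 → (cmp)
[4] flags=0010 GE?T → r0=0x3a
[5] flags=0010 CC?F → skip
[6] flags=0010 HI?T → r0=0x68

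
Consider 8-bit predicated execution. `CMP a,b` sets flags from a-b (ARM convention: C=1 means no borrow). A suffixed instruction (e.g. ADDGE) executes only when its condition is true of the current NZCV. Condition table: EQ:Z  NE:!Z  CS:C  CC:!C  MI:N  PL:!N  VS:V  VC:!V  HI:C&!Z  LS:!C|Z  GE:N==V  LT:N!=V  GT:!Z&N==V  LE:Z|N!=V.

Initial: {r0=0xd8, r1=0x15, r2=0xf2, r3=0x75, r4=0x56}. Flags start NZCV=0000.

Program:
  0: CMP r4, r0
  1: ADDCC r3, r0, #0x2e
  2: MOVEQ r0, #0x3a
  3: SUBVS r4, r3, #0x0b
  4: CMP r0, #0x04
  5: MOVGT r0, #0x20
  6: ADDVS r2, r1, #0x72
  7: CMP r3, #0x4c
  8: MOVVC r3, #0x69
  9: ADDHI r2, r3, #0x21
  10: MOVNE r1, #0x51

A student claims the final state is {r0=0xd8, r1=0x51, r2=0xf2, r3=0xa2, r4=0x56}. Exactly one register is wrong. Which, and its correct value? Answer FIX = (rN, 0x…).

[0] flags=0000 → (cmp)
[1] flags=0000 CC?T → r3=0x06
[2] flags=0000 EQ?F → skip
[3] flags=0000 VS?F → skip
[4] flags=1010 → (cmp)
[5] flags=1010 GT?F → skip
[6] flags=1010 VS?F → skip
[7] flags=1000 → (cmp)
[8] flags=1000 VC?T → r3=0x69
[9] flags=1000 HI?F → skip
[10] flags=1000 NE?T → r1=0x51

FIX = (r3, 0x69)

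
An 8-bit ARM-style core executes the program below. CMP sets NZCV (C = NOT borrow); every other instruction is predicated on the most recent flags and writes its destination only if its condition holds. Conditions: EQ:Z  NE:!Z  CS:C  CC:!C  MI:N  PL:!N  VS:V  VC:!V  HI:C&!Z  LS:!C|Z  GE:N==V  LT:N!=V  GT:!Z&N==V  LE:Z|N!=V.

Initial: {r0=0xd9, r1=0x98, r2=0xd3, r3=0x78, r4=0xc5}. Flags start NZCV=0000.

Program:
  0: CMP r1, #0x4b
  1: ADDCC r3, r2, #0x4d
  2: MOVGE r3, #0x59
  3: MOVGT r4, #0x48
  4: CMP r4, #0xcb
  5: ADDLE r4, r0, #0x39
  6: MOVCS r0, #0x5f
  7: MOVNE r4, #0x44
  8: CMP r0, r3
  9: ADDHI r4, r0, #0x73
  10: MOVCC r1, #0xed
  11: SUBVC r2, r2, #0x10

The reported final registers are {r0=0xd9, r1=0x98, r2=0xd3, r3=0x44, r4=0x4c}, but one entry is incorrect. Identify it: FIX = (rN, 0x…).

FIX = (r3, 0x78)

[0] flags=0011 → (cmp)
[1] flags=0011 CC?F → skip
[2] flags=0011 GE?F → skip
[3] flags=0011 GT?F → skip
[4] flags=1000 → (cmp)
[5] flags=1000 LE?T → r4=0x12
[6] flags=1000 CS?F → skip
[7] flags=1000 NE?T → r4=0x44
[8] flags=0011 → (cmp)
[9] flags=0011 HI?T → r4=0x4c
[10] flags=0011 CC?F → skip
[11] flags=0011 VC?F → skip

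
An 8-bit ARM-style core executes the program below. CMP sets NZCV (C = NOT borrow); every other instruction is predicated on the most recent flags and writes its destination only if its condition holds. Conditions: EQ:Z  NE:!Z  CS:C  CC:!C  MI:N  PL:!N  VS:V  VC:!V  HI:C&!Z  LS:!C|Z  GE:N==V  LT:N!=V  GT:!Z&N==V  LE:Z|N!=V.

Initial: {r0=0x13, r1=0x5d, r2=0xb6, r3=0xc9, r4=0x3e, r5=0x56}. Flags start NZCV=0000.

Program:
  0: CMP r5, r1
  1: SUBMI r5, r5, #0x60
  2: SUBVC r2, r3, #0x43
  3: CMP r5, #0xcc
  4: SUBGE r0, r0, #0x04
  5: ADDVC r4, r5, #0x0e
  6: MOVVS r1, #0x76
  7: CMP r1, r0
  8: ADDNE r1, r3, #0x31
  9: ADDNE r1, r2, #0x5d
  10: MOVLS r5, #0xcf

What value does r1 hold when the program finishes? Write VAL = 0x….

[0] flags=1000 → (cmp)
[1] flags=1000 MI?T → r5=0xf6
[2] flags=1000 VC?T → r2=0x86
[3] flags=0010 → (cmp)
[4] flags=0010 GE?T → r0=0x0f
[5] flags=0010 VC?T → r4=0x04
[6] flags=0010 VS?F → skip
[7] flags=0010 → (cmp)
[8] flags=0010 NE?T → r1=0xfa
[9] flags=0010 NE?T → r1=0xe3
[10] flags=0010 LS?F → skip

VAL = 0xe3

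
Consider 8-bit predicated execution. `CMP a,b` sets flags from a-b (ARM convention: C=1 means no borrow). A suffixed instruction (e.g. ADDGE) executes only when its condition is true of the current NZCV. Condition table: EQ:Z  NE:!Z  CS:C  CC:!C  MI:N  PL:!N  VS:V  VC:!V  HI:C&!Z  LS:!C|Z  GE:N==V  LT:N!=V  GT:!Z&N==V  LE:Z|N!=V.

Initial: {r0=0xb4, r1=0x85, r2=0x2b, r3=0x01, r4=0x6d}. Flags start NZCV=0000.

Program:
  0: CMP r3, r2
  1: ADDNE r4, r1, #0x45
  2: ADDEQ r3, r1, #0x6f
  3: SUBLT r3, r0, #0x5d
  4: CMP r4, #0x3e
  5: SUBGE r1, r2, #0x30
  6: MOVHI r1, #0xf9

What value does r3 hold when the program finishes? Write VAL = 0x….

[0] flags=1000 → (cmp)
[1] flags=1000 NE?T → r4=0xca
[2] flags=1000 EQ?F → skip
[3] flags=1000 LT?T → r3=0x57
[4] flags=1010 → (cmp)
[5] flags=1010 GE?F → skip
[6] flags=1010 HI?T → r1=0xf9

VAL = 0x57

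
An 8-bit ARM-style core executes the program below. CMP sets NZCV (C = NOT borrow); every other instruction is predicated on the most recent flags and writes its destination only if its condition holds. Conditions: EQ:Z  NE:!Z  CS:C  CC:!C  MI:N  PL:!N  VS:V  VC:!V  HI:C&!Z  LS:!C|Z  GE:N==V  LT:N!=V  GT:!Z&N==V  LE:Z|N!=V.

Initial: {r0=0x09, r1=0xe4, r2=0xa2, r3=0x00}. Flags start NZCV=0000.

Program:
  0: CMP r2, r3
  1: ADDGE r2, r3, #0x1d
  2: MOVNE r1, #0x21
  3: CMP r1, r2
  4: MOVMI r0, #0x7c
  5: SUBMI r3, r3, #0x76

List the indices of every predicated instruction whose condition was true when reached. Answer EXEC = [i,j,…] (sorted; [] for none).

EXEC = [2]

[0] flags=1010 → (cmp)
[1] flags=1010 GE?F → skip
[2] flags=1010 NE?T → r1=0x21
[3] flags=0000 → (cmp)
[4] flags=0000 MI?F → skip
[5] flags=0000 MI?F → skip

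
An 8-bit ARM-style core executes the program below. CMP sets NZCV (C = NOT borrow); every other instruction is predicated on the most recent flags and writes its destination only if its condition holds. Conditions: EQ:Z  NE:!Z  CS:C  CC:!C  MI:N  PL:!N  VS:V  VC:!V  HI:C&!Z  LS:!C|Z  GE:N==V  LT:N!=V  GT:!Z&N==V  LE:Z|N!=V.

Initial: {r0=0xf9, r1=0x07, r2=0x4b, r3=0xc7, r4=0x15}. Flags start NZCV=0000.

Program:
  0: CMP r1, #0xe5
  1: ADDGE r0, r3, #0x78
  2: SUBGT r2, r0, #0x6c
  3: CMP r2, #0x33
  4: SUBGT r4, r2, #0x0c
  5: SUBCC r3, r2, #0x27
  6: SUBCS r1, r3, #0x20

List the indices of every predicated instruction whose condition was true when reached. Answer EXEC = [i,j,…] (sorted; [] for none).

EXEC = [1,2,6]

[0] flags=0000 → (cmp)
[1] flags=0000 GE?T → r0=0x3f
[2] flags=0000 GT?T → r2=0xd3
[3] flags=1010 → (cmp)
[4] flags=1010 GT?F → skip
[5] flags=1010 CC?F → skip
[6] flags=1010 CS?T → r1=0xa7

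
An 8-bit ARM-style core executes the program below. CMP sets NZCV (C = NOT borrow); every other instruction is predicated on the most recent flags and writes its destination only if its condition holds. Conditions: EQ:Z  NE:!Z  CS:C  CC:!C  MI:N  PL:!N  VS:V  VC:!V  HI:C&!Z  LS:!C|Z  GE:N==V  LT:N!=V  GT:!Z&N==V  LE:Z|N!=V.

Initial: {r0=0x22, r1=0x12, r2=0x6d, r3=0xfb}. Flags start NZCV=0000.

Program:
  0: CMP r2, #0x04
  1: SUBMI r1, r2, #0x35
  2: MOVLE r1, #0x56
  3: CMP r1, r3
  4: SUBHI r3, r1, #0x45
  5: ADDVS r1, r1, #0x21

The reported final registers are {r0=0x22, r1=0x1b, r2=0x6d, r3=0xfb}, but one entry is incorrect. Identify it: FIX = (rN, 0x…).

FIX = (r1, 0x12)

0: ✓ CMP  NZCV=0010
1: · SUBMI
2: · MOVLE
3: ✓ CMP  NZCV=0000
4: · SUBHI
5: · ADDVS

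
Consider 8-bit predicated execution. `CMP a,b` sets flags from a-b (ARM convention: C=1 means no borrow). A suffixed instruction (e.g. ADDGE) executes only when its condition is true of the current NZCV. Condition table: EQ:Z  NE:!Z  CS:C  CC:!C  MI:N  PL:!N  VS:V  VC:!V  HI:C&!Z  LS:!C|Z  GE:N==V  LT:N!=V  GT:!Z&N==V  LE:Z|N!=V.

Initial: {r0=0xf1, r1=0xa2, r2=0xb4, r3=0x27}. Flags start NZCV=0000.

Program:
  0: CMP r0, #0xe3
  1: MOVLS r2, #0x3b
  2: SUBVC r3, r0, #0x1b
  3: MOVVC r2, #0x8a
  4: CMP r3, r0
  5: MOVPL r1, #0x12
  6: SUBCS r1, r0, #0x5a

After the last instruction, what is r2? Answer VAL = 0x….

[0] flags=0010 → (cmp)
[1] flags=0010 LS?F → skip
[2] flags=0010 VC?T → r3=0xd6
[3] flags=0010 VC?T → r2=0x8a
[4] flags=1000 → (cmp)
[5] flags=1000 PL?F → skip
[6] flags=1000 CS?F → skip

VAL = 0x8a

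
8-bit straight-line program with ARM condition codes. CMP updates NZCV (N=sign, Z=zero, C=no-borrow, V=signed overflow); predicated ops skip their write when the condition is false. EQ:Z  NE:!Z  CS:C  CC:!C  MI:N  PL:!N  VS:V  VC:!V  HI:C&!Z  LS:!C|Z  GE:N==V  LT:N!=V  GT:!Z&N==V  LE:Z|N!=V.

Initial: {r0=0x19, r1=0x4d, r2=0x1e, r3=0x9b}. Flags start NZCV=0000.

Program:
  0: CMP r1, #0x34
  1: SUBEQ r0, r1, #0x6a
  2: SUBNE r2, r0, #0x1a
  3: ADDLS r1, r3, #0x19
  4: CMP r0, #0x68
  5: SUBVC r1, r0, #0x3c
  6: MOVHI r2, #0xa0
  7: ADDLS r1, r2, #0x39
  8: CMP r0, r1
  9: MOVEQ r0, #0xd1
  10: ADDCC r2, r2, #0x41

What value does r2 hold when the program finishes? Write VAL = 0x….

VAL = 0x40

[0] flags=0010 → (cmp)
[1] flags=0010 EQ?F → skip
[2] flags=0010 NE?T → r2=0xff
[3] flags=0010 LS?F → skip
[4] flags=1000 → (cmp)
[5] flags=1000 VC?T → r1=0xdd
[6] flags=1000 HI?F → skip
[7] flags=1000 LS?T → r1=0x38
[8] flags=1000 → (cmp)
[9] flags=1000 EQ?F → skip
[10] flags=1000 CC?T → r2=0x40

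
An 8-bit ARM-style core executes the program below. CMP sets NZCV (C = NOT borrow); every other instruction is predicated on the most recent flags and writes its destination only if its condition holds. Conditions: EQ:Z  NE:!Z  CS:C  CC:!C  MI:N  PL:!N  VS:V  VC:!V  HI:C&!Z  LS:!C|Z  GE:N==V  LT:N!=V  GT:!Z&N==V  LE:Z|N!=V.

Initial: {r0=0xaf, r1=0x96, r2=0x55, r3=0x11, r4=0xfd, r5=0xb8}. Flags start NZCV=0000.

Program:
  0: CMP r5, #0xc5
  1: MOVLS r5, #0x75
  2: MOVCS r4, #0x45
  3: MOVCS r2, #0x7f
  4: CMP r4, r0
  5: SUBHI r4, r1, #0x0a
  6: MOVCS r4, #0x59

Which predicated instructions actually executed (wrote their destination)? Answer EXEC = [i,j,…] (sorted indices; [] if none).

EXEC = [1,5,6]

0: ✓ CMP  NZCV=1000
1: ✓ MOVLS  r5←0x75
2: · MOVCS
3: · MOVCS
4: ✓ CMP  NZCV=0010
5: ✓ SUBHI  r4←0x8c
6: ✓ MOVCS  r4←0x59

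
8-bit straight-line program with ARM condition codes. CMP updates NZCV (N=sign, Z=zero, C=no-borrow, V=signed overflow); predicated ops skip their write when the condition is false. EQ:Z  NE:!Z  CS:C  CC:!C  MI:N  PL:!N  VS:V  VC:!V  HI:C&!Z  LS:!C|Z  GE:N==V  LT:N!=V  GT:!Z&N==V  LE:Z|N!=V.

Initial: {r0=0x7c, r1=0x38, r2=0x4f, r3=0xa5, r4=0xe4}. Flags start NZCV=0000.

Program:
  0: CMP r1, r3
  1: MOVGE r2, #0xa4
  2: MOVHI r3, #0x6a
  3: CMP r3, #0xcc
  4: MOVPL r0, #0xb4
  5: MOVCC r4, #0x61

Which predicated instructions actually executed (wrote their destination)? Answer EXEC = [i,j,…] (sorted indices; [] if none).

EXEC = [1,5]

0: ✓ CMP  NZCV=1001
1: ✓ MOVGE  r2←0xa4
2: · MOVHI
3: ✓ CMP  NZCV=1000
4: · MOVPL
5: ✓ MOVCC  r4←0x61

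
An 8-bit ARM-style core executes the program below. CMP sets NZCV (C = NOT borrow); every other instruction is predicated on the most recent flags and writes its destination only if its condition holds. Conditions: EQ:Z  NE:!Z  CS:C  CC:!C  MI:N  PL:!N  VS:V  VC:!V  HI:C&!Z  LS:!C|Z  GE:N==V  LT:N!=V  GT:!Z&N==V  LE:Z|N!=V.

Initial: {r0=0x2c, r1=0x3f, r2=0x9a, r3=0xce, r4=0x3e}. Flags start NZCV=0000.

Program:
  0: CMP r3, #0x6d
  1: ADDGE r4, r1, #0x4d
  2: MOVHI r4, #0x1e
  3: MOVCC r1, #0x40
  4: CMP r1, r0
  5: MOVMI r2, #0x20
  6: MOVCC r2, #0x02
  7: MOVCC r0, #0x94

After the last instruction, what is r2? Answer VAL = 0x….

[0] flags=0011 → (cmp)
[1] flags=0011 GE?F → skip
[2] flags=0011 HI?T → r4=0x1e
[3] flags=0011 CC?F → skip
[4] flags=0010 → (cmp)
[5] flags=0010 MI?F → skip
[6] flags=0010 CC?F → skip
[7] flags=0010 CC?F → skip

VAL = 0x9a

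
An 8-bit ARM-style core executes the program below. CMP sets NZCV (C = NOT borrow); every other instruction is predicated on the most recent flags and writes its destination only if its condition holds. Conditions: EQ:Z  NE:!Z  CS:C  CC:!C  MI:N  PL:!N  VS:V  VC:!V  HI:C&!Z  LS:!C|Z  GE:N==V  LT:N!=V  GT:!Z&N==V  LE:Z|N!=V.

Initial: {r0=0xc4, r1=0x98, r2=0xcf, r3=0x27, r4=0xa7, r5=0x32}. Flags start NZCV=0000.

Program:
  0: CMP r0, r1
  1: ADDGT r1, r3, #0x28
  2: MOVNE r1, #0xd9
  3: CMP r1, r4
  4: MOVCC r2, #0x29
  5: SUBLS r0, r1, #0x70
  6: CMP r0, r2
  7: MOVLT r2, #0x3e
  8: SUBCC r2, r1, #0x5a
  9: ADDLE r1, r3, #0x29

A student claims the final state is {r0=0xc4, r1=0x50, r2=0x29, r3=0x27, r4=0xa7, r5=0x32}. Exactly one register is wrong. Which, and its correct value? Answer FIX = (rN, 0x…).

0: ✓ CMP  NZCV=0010
1: ✓ ADDGT  r1←0x4f
2: ✓ MOVNE  r1←0xd9
3: ✓ CMP  NZCV=0010
4: · MOVCC
5: · SUBLS
6: ✓ CMP  NZCV=1000
7: ✓ MOVLT  r2←0x3e
8: ✓ SUBCC  r2←0x7f
9: ✓ ADDLE  r1←0x50

FIX = (r2, 0x7f)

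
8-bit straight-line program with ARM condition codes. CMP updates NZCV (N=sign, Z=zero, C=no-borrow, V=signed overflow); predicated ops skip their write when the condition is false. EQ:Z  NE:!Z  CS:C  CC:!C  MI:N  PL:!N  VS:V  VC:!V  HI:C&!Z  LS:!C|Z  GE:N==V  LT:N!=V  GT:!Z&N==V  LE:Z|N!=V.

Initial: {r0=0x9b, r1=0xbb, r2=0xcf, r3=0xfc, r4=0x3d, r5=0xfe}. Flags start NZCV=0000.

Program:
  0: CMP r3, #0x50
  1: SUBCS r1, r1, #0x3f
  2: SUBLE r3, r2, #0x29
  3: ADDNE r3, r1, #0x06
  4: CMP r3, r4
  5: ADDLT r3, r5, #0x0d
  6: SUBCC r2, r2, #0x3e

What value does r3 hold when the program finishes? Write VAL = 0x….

VAL = 0x0b

[0] flags=1010 → (cmp)
[1] flags=1010 CS?T → r1=0x7c
[2] flags=1010 LE?T → r3=0xa6
[3] flags=1010 NE?T → r3=0x82
[4] flags=0011 → (cmp)
[5] flags=0011 LT?T → r3=0x0b
[6] flags=0011 CC?F → skip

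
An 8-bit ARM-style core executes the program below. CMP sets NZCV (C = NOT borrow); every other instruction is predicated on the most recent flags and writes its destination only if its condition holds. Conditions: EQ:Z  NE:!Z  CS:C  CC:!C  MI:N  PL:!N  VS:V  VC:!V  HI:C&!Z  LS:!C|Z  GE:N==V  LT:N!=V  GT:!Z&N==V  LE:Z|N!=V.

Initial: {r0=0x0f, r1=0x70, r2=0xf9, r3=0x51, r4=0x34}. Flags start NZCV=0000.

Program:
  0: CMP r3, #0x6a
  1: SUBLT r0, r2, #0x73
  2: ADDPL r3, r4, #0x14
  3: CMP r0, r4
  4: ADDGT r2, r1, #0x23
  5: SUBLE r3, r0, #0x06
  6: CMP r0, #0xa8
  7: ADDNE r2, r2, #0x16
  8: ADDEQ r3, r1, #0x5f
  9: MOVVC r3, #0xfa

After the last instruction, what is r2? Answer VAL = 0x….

VAL = 0x0f

[0] flags=1000 → (cmp)
[1] flags=1000 LT?T → r0=0x86
[2] flags=1000 PL?F → skip
[3] flags=0011 → (cmp)
[4] flags=0011 GT?F → skip
[5] flags=0011 LE?T → r3=0x80
[6] flags=1000 → (cmp)
[7] flags=1000 NE?T → r2=0x0f
[8] flags=1000 EQ?F → skip
[9] flags=1000 VC?T → r3=0xfa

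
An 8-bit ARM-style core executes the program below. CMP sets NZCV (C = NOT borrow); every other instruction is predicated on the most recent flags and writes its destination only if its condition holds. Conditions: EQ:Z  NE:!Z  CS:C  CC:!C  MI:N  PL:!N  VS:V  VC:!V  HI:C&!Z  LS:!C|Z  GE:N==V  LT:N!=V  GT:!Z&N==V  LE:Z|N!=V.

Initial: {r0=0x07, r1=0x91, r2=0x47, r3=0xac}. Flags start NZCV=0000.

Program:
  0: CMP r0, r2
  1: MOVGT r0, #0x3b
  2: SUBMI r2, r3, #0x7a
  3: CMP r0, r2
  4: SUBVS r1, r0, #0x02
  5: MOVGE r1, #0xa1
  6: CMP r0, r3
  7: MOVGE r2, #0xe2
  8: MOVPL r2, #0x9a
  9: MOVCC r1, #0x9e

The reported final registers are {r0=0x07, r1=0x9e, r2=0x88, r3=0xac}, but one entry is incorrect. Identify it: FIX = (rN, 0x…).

0: ✓ CMP  NZCV=1000
1: · MOVGT
2: ✓ SUBMI  r2←0x32
3: ✓ CMP  NZCV=1000
4: · SUBVS
5: · MOVGE
6: ✓ CMP  NZCV=0000
7: ✓ MOVGE  r2←0xe2
8: ✓ MOVPL  r2←0x9a
9: ✓ MOVCC  r1←0x9e

FIX = (r2, 0x9a)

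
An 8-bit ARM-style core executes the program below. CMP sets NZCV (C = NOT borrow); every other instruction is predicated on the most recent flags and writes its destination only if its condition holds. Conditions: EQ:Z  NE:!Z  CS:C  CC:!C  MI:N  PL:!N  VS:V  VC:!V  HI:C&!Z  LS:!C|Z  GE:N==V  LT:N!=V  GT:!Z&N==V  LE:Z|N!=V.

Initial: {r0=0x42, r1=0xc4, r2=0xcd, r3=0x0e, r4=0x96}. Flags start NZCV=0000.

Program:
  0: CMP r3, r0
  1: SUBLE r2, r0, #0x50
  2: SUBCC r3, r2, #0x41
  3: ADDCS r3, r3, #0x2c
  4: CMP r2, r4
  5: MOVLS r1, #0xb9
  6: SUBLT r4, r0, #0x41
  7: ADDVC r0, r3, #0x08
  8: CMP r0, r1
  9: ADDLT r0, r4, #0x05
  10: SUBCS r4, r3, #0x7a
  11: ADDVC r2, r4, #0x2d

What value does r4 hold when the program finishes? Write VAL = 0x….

VAL = 0x96

[0] flags=1000 → (cmp)
[1] flags=1000 LE?T → r2=0xf2
[2] flags=1000 CC?T → r3=0xb1
[3] flags=1000 CS?F → skip
[4] flags=0010 → (cmp)
[5] flags=0010 LS?F → skip
[6] flags=0010 LT?F → skip
[7] flags=0010 VC?T → r0=0xb9
[8] flags=1000 → (cmp)
[9] flags=1000 LT?T → r0=0x9b
[10] flags=1000 CS?F → skip
[11] flags=1000 VC?T → r2=0xc3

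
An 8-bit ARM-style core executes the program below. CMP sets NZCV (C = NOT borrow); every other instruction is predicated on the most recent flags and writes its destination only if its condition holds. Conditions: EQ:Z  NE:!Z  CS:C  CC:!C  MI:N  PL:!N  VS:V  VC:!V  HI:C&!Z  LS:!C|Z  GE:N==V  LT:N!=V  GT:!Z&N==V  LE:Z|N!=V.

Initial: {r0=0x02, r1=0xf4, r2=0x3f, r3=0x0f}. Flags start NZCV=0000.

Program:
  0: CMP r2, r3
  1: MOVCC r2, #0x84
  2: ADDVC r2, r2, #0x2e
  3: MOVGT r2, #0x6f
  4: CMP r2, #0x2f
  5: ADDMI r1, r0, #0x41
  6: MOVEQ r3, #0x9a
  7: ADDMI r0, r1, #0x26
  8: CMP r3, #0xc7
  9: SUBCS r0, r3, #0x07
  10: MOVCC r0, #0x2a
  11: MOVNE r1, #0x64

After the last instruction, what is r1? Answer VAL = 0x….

[0] flags=0010 → (cmp)
[1] flags=0010 CC?F → skip
[2] flags=0010 VC?T → r2=0x6d
[3] flags=0010 GT?T → r2=0x6f
[4] flags=0010 → (cmp)
[5] flags=0010 MI?F → skip
[6] flags=0010 EQ?F → skip
[7] flags=0010 MI?F → skip
[8] flags=0000 → (cmp)
[9] flags=0000 CS?F → skip
[10] flags=0000 CC?T → r0=0x2a
[11] flags=0000 NE?T → r1=0x64

VAL = 0x64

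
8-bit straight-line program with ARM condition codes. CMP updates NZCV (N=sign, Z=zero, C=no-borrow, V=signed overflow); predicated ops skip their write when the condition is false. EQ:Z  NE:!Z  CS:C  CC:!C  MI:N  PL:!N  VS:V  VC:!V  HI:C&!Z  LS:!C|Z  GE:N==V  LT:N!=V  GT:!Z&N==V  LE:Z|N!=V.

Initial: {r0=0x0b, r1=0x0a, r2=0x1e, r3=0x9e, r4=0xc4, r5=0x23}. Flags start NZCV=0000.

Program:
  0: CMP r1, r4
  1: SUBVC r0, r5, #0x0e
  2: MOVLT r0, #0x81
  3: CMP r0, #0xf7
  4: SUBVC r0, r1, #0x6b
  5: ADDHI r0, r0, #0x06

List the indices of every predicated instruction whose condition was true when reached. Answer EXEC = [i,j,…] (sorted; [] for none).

[0] flags=0000 → (cmp)
[1] flags=0000 VC?T → r0=0x15
[2] flags=0000 LT?F → skip
[3] flags=0000 → (cmp)
[4] flags=0000 VC?T → r0=0x9f
[5] flags=0000 HI?F → skip

EXEC = [1,4]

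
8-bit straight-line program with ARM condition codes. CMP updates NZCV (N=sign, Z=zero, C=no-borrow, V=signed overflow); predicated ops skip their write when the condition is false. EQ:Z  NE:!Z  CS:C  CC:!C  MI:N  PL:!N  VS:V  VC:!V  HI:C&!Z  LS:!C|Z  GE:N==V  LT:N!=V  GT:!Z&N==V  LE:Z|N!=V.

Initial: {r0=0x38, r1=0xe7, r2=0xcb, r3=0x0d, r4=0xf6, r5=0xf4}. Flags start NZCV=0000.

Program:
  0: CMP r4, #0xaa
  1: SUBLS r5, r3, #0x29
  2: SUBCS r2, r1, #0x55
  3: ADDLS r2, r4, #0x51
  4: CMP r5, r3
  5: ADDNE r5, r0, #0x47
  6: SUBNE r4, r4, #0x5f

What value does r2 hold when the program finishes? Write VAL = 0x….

VAL = 0x92

[0] flags=0010 → (cmp)
[1] flags=0010 LS?F → skip
[2] flags=0010 CS?T → r2=0x92
[3] flags=0010 LS?F → skip
[4] flags=1010 → (cmp)
[5] flags=1010 NE?T → r5=0x7f
[6] flags=1010 NE?T → r4=0x97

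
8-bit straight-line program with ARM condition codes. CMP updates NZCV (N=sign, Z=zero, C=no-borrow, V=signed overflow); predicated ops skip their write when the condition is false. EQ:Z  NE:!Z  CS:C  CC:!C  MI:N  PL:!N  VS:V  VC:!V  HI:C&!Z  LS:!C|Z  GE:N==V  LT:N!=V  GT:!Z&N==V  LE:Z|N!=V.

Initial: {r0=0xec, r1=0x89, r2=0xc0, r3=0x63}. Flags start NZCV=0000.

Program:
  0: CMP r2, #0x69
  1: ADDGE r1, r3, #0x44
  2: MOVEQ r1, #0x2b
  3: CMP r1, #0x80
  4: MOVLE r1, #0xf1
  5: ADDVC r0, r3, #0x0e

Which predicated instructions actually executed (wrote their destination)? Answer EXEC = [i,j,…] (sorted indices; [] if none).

0: ✓ CMP  NZCV=0011
1: · ADDGE
2: · MOVEQ
3: ✓ CMP  NZCV=0010
4: · MOVLE
5: ✓ ADDVC  r0←0x71

EXEC = [5]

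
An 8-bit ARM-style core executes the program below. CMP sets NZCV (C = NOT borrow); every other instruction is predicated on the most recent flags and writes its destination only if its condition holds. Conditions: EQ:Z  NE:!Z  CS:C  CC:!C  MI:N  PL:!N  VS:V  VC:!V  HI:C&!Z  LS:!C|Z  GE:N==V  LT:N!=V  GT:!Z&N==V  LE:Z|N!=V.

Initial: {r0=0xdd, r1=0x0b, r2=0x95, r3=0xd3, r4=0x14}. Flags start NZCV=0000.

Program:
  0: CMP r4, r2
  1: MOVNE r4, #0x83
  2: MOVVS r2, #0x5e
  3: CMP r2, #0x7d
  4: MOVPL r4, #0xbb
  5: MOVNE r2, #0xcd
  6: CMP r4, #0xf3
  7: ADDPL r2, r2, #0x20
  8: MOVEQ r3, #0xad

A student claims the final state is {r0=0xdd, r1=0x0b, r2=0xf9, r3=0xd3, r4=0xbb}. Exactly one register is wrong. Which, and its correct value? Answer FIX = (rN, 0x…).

[0] flags=0000 → (cmp)
[1] flags=0000 NE?T → r4=0x83
[2] flags=0000 VS?F → skip
[3] flags=0011 → (cmp)
[4] flags=0011 PL?T → r4=0xbb
[5] flags=0011 NE?T → r2=0xcd
[6] flags=1000 → (cmp)
[7] flags=1000 PL?F → skip
[8] flags=1000 EQ?F → skip

FIX = (r2, 0xcd)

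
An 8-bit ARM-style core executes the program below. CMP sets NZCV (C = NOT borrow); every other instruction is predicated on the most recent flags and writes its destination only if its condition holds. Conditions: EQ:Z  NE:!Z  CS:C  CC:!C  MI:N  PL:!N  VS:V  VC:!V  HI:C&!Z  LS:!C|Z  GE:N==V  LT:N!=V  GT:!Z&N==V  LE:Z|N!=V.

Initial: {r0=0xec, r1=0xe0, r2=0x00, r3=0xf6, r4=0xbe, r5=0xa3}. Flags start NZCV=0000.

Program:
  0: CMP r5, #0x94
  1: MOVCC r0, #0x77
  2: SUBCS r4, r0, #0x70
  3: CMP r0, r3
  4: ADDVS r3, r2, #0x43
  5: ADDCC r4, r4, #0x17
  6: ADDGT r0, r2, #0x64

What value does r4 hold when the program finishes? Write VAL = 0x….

[0] flags=0010 → (cmp)
[1] flags=0010 CC?F → skip
[2] flags=0010 CS?T → r4=0x7c
[3] flags=1000 → (cmp)
[4] flags=1000 VS?F → skip
[5] flags=1000 CC?T → r4=0x93
[6] flags=1000 GT?F → skip

VAL = 0x93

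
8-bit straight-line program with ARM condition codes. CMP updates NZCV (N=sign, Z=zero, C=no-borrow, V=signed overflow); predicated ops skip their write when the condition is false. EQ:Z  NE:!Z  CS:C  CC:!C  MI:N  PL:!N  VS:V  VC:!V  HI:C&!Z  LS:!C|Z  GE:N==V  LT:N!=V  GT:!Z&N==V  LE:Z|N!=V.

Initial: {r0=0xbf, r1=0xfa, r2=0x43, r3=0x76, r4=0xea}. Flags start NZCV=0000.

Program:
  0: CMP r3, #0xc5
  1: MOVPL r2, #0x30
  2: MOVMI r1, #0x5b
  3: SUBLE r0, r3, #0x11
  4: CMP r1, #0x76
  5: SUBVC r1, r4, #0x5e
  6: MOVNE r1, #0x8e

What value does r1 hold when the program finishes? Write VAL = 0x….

VAL = 0x8e

[0] flags=1001 → (cmp)
[1] flags=1001 PL?F → skip
[2] flags=1001 MI?T → r1=0x5b
[3] flags=1001 LE?F → skip
[4] flags=1000 → (cmp)
[5] flags=1000 VC?T → r1=0x8c
[6] flags=1000 NE?T → r1=0x8e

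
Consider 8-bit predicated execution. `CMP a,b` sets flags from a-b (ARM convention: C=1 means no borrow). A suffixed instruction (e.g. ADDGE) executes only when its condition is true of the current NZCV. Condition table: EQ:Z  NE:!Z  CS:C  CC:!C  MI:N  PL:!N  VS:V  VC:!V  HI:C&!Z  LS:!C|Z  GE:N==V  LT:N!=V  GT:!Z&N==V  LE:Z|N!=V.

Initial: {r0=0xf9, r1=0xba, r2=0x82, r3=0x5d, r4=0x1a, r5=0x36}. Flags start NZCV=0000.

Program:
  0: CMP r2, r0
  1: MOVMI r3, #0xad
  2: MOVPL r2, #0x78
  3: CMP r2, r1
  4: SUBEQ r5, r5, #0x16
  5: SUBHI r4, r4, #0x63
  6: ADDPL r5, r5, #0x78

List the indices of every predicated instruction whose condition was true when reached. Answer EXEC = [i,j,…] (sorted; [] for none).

[0] flags=1000 → (cmp)
[1] flags=1000 MI?T → r3=0xad
[2] flags=1000 PL?F → skip
[3] flags=1000 → (cmp)
[4] flags=1000 EQ?F → skip
[5] flags=1000 HI?F → skip
[6] flags=1000 PL?F → skip

EXEC = [1]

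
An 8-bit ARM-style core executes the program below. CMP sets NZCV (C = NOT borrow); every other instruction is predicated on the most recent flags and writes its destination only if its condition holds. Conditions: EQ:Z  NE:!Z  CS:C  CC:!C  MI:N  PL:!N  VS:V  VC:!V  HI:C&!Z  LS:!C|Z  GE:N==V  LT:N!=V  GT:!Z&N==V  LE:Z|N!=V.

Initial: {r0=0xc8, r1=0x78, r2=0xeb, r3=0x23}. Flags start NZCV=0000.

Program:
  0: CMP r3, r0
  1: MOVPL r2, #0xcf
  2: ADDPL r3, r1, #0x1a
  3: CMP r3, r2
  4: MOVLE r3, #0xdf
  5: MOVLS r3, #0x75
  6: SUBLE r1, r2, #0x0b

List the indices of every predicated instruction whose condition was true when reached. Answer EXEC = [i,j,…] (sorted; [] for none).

0: ✓ CMP  NZCV=0000
1: ✓ MOVPL  r2←0xcf
2: ✓ ADDPL  r3←0x92
3: ✓ CMP  NZCV=1000
4: ✓ MOVLE  r3←0xdf
5: ✓ MOVLS  r3←0x75
6: ✓ SUBLE  r1←0xc4

EXEC = [1,2,4,5,6]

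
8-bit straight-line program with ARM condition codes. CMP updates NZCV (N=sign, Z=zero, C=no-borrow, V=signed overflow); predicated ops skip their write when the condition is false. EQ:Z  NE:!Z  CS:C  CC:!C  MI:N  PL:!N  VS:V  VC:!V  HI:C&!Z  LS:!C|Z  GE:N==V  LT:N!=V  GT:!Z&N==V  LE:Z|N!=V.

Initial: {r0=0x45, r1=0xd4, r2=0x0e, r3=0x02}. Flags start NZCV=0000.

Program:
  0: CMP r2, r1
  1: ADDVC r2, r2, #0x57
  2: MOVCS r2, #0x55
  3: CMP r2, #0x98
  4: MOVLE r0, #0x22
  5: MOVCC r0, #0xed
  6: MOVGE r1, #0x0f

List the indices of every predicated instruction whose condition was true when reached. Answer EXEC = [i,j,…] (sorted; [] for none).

EXEC = [1,5,6]

[0] flags=0000 → (cmp)
[1] flags=0000 VC?T → r2=0x65
[2] flags=0000 CS?F → skip
[3] flags=1001 → (cmp)
[4] flags=1001 LE?F → skip
[5] flags=1001 CC?T → r0=0xed
[6] flags=1001 GE?T → r1=0x0f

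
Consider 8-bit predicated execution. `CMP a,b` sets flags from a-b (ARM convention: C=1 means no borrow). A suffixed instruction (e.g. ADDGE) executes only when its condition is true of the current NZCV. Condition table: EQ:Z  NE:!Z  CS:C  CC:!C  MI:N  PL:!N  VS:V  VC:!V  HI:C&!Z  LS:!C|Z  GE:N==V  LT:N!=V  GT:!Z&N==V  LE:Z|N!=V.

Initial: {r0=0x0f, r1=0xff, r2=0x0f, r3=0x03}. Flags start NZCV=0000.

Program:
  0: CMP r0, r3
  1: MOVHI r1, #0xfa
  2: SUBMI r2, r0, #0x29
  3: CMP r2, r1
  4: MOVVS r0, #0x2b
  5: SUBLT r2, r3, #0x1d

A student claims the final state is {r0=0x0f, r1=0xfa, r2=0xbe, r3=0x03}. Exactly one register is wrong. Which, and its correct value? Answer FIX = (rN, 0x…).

[0] flags=0010 → (cmp)
[1] flags=0010 HI?T → r1=0xfa
[2] flags=0010 MI?F → skip
[3] flags=0000 → (cmp)
[4] flags=0000 VS?F → skip
[5] flags=0000 LT?F → skip

FIX = (r2, 0x0f)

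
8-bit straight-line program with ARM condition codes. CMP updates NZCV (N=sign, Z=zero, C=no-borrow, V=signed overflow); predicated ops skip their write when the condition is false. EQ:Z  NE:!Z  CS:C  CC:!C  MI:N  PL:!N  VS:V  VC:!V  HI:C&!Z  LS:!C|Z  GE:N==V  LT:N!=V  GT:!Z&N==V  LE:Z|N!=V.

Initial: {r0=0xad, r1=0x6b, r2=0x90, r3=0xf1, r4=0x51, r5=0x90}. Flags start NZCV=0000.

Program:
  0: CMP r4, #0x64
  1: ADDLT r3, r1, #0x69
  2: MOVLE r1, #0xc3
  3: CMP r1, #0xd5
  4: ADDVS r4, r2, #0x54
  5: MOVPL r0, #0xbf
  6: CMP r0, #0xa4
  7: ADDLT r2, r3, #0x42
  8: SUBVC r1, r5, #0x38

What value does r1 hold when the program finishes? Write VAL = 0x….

VAL = 0x58

0: ✓ CMP  NZCV=1000
1: ✓ ADDLT  r3←0xd4
2: ✓ MOVLE  r1←0xc3
3: ✓ CMP  NZCV=1000
4: · ADDVS
5: · MOVPL
6: ✓ CMP  NZCV=0010
7: · ADDLT
8: ✓ SUBVC  r1←0x58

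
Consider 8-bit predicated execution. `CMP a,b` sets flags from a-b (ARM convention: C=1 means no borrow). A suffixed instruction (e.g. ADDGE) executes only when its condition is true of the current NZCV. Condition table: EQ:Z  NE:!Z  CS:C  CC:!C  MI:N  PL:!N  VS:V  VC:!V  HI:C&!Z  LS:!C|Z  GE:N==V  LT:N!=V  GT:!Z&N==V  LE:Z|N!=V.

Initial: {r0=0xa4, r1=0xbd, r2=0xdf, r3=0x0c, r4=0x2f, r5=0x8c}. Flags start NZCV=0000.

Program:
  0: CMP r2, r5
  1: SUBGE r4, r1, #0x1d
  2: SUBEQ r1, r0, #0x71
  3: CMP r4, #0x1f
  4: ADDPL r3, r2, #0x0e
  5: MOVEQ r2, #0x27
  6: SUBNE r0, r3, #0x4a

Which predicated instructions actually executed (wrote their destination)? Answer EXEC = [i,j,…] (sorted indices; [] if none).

EXEC = [1,6]

[0] flags=0010 → (cmp)
[1] flags=0010 GE?T → r4=0xa0
[2] flags=0010 EQ?F → skip
[3] flags=1010 → (cmp)
[4] flags=1010 PL?F → skip
[5] flags=1010 EQ?F → skip
[6] flags=1010 NE?T → r0=0xc2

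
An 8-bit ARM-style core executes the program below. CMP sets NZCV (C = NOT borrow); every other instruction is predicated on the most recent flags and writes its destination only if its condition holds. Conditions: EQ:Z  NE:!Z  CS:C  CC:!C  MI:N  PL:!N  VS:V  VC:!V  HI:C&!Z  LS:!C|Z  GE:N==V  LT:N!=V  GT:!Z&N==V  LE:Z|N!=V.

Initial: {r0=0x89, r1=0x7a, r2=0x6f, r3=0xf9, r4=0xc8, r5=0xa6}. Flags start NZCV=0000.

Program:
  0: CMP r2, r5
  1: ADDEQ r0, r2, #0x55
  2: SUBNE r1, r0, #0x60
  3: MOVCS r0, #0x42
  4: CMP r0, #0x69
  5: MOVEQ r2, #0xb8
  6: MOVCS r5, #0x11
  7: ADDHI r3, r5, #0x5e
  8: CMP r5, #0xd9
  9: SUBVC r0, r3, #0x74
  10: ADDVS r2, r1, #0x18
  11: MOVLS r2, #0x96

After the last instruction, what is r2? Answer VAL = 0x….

VAL = 0x96

[0] flags=1001 → (cmp)
[1] flags=1001 EQ?F → skip
[2] flags=1001 NE?T → r1=0x29
[3] flags=1001 CS?F → skip
[4] flags=0011 → (cmp)
[5] flags=0011 EQ?F → skip
[6] flags=0011 CS?T → r5=0x11
[7] flags=0011 HI?T → r3=0x6f
[8] flags=0000 → (cmp)
[9] flags=0000 VC?T → r0=0xfb
[10] flags=0000 VS?F → skip
[11] flags=0000 LS?T → r2=0x96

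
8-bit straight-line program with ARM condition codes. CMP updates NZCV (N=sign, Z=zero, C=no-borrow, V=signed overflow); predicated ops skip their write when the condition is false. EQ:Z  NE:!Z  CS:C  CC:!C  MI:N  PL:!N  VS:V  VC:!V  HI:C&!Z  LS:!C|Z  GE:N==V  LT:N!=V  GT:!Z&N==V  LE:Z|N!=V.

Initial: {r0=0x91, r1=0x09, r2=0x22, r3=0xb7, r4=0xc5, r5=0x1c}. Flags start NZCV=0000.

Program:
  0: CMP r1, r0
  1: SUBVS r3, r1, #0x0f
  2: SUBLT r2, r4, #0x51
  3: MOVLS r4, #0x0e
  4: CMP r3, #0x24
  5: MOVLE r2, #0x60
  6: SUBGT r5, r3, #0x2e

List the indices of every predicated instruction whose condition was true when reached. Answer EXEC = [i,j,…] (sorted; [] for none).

EXEC = [3,5]

[0] flags=0000 → (cmp)
[1] flags=0000 VS?F → skip
[2] flags=0000 LT?F → skip
[3] flags=0000 LS?T → r4=0x0e
[4] flags=1010 → (cmp)
[5] flags=1010 LE?T → r2=0x60
[6] flags=1010 GT?F → skip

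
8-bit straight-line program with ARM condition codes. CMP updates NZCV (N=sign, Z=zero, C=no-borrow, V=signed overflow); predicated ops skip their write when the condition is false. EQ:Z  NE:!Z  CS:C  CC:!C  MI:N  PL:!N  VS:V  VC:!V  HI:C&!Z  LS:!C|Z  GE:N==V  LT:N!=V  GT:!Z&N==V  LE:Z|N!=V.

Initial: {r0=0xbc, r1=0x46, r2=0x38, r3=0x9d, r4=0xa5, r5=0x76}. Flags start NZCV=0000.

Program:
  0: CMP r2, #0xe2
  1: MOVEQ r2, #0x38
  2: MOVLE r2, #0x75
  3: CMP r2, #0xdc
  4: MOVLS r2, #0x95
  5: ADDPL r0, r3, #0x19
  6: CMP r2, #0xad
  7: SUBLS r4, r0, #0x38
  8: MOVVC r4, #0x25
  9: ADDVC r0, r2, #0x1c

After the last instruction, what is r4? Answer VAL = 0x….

[0] flags=0000 → (cmp)
[1] flags=0000 EQ?F → skip
[2] flags=0000 LE?F → skip
[3] flags=0000 → (cmp)
[4] flags=0000 LS?T → r2=0x95
[5] flags=0000 PL?T → r0=0xb6
[6] flags=1000 → (cmp)
[7] flags=1000 LS?T → r4=0x7e
[8] flags=1000 VC?T → r4=0x25
[9] flags=1000 VC?T → r0=0xb1

VAL = 0x25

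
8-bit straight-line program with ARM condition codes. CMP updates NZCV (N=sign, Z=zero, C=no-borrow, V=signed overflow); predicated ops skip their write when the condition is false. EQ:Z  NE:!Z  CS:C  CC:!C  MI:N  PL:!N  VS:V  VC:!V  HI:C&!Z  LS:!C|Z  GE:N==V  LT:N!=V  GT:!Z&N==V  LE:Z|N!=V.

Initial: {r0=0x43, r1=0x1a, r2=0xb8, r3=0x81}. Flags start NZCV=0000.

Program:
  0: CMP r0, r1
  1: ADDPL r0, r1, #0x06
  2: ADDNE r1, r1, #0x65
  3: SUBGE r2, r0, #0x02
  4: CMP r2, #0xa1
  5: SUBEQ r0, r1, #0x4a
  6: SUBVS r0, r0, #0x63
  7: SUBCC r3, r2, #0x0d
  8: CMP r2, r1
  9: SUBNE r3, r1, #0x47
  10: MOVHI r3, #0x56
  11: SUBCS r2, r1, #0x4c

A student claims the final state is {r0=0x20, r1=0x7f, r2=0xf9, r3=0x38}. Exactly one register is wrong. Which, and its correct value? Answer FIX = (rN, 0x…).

[0] flags=0010 → (cmp)
[1] flags=0010 PL?T → r0=0x20
[2] flags=0010 NE?T → r1=0x7f
[3] flags=0010 GE?T → r2=0x1e
[4] flags=0000 → (cmp)
[5] flags=0000 EQ?F → skip
[6] flags=0000 VS?F → skip
[7] flags=0000 CC?T → r3=0x11
[8] flags=1000 → (cmp)
[9] flags=1000 NE?T → r3=0x38
[10] flags=1000 HI?F → skip
[11] flags=1000 CS?F → skip

FIX = (r2, 0x1e)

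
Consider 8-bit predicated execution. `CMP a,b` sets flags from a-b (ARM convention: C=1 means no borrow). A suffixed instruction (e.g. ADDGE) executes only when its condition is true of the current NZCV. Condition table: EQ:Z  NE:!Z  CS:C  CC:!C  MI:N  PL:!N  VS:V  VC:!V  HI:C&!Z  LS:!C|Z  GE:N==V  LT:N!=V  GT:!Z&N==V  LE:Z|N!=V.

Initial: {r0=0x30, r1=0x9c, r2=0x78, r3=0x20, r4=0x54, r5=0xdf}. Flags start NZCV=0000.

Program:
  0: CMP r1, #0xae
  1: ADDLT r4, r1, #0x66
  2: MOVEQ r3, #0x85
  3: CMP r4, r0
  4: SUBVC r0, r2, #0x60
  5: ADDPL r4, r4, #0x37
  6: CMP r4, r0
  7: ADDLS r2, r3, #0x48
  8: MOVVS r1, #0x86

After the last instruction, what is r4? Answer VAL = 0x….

VAL = 0x02

0: ✓ CMP  NZCV=1000
1: ✓ ADDLT  r4←0x02
2: · MOVEQ
3: ✓ CMP  NZCV=1000
4: ✓ SUBVC  r0←0x18
5: · ADDPL
6: ✓ CMP  NZCV=1000
7: ✓ ADDLS  r2←0x68
8: · MOVVS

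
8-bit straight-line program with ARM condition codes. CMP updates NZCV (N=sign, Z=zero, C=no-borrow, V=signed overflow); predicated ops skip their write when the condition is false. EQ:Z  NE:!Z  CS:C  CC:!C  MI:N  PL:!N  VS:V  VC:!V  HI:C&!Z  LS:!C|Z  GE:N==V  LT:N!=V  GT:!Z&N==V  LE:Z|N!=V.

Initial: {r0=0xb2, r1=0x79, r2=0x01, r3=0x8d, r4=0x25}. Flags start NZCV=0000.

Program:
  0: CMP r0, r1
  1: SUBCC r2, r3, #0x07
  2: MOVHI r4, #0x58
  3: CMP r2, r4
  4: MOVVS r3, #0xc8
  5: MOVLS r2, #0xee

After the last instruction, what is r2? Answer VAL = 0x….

0: ✓ CMP  NZCV=0011
1: · SUBCC
2: ✓ MOVHI  r4←0x58
3: ✓ CMP  NZCV=1000
4: · MOVVS
5: ✓ MOVLS  r2←0xee

VAL = 0xee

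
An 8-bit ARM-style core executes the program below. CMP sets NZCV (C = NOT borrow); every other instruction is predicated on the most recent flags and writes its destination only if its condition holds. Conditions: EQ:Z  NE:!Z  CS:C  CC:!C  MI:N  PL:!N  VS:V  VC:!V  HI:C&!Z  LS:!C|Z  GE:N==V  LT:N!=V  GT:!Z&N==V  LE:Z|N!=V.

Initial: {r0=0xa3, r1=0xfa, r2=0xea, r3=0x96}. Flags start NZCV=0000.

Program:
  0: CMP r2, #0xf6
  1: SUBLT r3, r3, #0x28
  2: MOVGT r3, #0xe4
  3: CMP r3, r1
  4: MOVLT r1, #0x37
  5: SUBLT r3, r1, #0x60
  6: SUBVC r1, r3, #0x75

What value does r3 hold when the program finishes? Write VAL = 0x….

0: ✓ CMP  NZCV=1000
1: ✓ SUBLT  r3←0x6e
2: · MOVGT
3: ✓ CMP  NZCV=0000
4: · MOVLT
5: · SUBLT
6: ✓ SUBVC  r1←0xf9

VAL = 0x6e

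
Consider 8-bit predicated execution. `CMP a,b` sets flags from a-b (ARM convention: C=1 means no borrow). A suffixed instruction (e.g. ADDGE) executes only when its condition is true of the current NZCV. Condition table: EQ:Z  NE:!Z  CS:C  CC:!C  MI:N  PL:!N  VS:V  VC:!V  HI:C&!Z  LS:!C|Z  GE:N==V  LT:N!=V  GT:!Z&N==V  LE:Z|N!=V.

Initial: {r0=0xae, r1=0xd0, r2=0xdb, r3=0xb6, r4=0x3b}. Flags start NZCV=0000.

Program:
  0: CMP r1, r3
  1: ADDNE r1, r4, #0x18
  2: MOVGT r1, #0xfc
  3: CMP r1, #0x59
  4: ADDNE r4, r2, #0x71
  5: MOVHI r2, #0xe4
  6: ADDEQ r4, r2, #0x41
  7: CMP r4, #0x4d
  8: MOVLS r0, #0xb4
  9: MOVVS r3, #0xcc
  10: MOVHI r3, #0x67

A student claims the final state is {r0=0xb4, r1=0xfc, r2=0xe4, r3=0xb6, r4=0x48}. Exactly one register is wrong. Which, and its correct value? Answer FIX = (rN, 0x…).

FIX = (r4, 0x4c)

[0] flags=0010 → (cmp)
[1] flags=0010 NE?T → r1=0x53
[2] flags=0010 GT?T → r1=0xfc
[3] flags=1010 → (cmp)
[4] flags=1010 NE?T → r4=0x4c
[5] flags=1010 HI?T → r2=0xe4
[6] flags=1010 EQ?F → skip
[7] flags=1000 → (cmp)
[8] flags=1000 LS?T → r0=0xb4
[9] flags=1000 VS?F → skip
[10] flags=1000 HI?F → skip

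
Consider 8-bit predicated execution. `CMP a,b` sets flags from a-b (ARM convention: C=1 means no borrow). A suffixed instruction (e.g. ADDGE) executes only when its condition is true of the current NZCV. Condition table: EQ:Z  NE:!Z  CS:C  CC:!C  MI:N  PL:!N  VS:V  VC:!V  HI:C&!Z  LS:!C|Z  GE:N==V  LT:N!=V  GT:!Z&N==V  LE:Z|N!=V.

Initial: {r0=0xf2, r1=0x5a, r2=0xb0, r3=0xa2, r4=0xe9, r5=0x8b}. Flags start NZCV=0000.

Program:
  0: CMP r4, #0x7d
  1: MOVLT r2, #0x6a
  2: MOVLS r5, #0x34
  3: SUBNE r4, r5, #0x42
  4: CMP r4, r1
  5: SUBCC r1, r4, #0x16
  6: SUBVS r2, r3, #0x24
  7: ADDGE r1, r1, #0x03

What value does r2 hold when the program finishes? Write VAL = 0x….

VAL = 0x6a

0: ✓ CMP  NZCV=0011
1: ✓ MOVLT  r2←0x6a
2: · MOVLS
3: ✓ SUBNE  r4←0x49
4: ✓ CMP  NZCV=1000
5: ✓ SUBCC  r1←0x33
6: · SUBVS
7: · ADDGE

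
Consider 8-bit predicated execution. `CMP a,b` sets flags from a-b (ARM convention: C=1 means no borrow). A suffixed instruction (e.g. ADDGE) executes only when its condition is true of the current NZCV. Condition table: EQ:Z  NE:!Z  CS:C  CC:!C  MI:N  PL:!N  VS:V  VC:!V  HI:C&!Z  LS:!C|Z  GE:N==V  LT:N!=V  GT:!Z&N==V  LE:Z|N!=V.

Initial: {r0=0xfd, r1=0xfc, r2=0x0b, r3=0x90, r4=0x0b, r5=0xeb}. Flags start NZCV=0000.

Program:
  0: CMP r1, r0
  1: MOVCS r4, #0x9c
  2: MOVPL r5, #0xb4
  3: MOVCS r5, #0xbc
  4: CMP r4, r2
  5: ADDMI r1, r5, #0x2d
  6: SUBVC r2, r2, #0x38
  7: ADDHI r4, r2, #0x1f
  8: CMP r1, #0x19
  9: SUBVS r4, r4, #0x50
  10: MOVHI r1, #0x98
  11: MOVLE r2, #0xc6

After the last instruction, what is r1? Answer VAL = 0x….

VAL = 0x98

[0] flags=1000 → (cmp)
[1] flags=1000 CS?F → skip
[2] flags=1000 PL?F → skip
[3] flags=1000 CS?F → skip
[4] flags=0110 → (cmp)
[5] flags=0110 MI?F → skip
[6] flags=0110 VC?T → r2=0xd3
[7] flags=0110 HI?F → skip
[8] flags=1010 → (cmp)
[9] flags=1010 VS?F → skip
[10] flags=1010 HI?T → r1=0x98
[11] flags=1010 LE?T → r2=0xc6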